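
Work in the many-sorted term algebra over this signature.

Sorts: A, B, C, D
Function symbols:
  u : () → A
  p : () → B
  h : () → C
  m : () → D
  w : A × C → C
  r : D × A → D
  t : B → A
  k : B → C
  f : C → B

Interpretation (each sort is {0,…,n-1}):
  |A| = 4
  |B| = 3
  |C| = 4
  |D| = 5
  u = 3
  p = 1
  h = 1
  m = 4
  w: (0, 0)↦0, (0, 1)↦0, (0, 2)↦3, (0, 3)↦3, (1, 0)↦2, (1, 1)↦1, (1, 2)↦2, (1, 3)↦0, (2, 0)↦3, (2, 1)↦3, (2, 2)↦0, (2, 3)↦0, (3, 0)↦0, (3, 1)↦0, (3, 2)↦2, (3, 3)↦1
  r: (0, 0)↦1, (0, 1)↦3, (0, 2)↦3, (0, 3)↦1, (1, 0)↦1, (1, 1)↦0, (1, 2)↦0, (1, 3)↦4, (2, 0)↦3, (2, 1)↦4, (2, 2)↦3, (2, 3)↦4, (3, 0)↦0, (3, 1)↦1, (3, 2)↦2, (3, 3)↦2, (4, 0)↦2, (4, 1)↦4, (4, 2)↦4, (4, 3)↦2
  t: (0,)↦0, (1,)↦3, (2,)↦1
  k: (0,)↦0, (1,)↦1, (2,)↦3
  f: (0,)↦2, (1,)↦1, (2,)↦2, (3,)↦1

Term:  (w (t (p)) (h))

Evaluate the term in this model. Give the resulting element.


value = 0

  p = 1
  (t (p)) = t(1,) = 3
  h = 1
  (w (t (p)) (h)) = w(3, 1) = 0


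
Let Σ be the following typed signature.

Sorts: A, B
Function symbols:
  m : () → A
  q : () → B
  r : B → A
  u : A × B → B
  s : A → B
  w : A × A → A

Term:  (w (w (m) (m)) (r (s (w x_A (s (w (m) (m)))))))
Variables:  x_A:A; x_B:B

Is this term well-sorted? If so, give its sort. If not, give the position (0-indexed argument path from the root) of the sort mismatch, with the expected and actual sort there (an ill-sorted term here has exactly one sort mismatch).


ill-sorted at position [1, 0, 0, 1]: expected A, got B

    (m) : A
    (m) : A
  (w (m) (m)) : A
        x_A : A
            (m) : A
            (m) : A
          (w (m) (m)) : A
        (s (w (m) (m))) : B
      (w x_A (s (w (m) (m)))) : ✗ arg 1 at [1, 0, 0, 1] has sort B, expected A


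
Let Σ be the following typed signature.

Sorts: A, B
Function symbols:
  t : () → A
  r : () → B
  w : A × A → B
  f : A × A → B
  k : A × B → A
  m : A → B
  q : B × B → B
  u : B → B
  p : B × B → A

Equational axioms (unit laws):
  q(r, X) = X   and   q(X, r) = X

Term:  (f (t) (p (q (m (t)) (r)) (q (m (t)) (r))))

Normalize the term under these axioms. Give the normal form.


normal form = (f (t) (p (m (t)) (m (t))))

1. (f (t) (p (q (m (t)) (r)) (q (m (t)) (r))))  →  (f (t) (p (m (t)) (q (m (t)) (r))))
2. (f (t) (p (m (t)) (q (m (t)) (r))))  →  (f (t) (p (m (t)) (m (t))))


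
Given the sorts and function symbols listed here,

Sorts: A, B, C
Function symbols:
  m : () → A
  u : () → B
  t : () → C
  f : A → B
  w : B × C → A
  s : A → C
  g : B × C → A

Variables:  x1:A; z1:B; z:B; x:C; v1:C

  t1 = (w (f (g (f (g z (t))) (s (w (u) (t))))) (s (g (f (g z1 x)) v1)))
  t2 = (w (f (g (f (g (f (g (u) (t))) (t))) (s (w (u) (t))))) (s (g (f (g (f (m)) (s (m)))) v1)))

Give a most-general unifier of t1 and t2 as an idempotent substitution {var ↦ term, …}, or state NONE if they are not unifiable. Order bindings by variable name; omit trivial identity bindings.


{x ↦ (s (m)), z ↦ (f (g (u) (t))), z1 ↦ (f (m))}


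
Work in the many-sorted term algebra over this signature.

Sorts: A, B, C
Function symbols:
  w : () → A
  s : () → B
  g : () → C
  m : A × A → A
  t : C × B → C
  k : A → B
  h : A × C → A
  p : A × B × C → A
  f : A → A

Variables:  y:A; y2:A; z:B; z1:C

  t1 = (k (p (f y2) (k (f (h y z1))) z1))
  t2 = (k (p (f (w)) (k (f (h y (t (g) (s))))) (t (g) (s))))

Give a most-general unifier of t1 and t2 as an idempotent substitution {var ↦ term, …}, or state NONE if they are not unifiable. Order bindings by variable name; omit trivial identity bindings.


{y2 ↦ (w), z1 ↦ (t (g) (s))}


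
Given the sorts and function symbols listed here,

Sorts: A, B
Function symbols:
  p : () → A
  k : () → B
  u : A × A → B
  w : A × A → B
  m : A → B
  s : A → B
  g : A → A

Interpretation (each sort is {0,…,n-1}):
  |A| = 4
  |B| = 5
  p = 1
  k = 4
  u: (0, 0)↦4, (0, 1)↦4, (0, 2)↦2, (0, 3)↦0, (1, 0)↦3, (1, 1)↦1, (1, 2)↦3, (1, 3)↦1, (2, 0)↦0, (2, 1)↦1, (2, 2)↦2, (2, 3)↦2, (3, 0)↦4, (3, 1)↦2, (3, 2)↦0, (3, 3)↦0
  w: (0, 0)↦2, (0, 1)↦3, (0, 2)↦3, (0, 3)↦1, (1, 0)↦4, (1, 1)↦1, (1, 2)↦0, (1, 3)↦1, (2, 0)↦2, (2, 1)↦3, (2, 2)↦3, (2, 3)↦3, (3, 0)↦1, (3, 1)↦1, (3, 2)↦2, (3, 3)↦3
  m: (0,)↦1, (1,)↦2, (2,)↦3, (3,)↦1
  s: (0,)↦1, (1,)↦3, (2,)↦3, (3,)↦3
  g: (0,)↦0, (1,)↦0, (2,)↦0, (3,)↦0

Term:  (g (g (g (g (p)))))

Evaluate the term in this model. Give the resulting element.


  p = 1
  (g (p)) = g(1,) = 0
  (g (g (p))) = g(0,) = 0
  (g (g (g (p)))) = g(0,) = 0
  (g (g (g (g (p))))) = g(0,) = 0

value = 0


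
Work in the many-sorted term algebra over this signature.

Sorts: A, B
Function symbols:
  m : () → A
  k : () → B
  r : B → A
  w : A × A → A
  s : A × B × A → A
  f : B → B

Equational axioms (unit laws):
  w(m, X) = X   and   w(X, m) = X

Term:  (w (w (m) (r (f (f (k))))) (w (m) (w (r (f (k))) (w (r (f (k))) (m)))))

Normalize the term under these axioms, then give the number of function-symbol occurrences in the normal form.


size = 12

1. (w (w (m) (r (f (f (k))))) (w (m) (w (r (f (k))) (w (r (f (k))) (m)))))  →  (w (r (f (f (k)))) (w (m) (w (r (f (k))) (w (r (f (k))) (m)))))
2. (w (r (f (f (k)))) (w (m) (w (r (f (k))) (w (r (f (k))) (m)))))  →  (w (r (f (f (k)))) (w (r (f (k))) (w (r (f (k))) (m))))
3. (w (r (f (f (k)))) (w (r (f (k))) (w (r (f (k))) (m))))  →  (w (r (f (f (k)))) (w (r (f (k))) (r (f (k)))))
normal form: (w (r (f (f (k)))) (w (r (f (k))) (r (f (k)))))


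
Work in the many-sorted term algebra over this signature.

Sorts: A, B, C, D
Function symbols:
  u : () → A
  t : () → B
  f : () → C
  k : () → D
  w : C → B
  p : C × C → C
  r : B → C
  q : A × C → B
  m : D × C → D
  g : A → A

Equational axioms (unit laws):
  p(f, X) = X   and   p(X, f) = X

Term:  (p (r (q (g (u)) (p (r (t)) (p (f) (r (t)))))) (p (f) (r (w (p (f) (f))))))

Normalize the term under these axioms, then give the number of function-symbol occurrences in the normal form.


1. (p (r (q (g (u)) (p (r (t)) (p (f) (r (t)))))) (p (f) (r (w (p (f) (f))))))  →  (p (r (q (g (u)) (p (r (t)) (r (t))))) (p (f) (r (w (p (f) (f))))))
2. (p (r (q (g (u)) (p (r (t)) (r (t))))) (p (f) (r (w (p (f) (f))))))  →  (p (r (q (g (u)) (p (r (t)) (r (t))))) (r (w (p (f) (f)))))
3. (p (r (q (g (u)) (p (r (t)) (r (t))))) (r (w (p (f) (f)))))  →  (p (r (q (g (u)) (p (r (t)) (r (t))))) (r (w (f))))
normal form: (p (r (q (g (u)) (p (r (t)) (r (t))))) (r (w (f))))

size = 13


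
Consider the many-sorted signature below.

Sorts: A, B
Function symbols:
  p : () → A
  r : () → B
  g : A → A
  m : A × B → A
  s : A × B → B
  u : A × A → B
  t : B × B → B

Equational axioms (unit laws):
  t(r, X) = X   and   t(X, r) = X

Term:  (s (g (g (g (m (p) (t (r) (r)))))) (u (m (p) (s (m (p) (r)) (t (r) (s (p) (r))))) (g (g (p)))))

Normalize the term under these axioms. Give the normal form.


1. (s (g (g (g (m (p) (t (r) (r)))))) (u (m (p) (s (m (p) (r)) (t (r) (s (p) (r))))) (g (g (p)))))  →  (s (g (g (g (m (p) (r))))) (u (m (p) (s (m (p) (r)) (t (r) (s (p) (r))))) (g (g (p)))))
2. (s (g (g (g (m (p) (r))))) (u (m (p) (s (m (p) (r)) (t (r) (s (p) (r))))) (g (g (p)))))  →  (s (g (g (g (m (p) (r))))) (u (m (p) (s (m (p) (r)) (s (p) (r)))) (g (g (p)))))

normal form = (s (g (g (g (m (p) (r))))) (u (m (p) (s (m (p) (r)) (s (p) (r)))) (g (g (p)))))


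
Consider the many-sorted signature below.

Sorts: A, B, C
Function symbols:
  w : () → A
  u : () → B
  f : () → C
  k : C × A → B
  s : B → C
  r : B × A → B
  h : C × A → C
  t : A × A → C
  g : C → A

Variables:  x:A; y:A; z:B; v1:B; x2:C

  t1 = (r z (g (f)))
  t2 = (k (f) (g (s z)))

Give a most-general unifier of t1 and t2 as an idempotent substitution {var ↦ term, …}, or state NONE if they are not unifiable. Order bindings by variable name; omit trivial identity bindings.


NONE (not unifiable)

head clash or occurs-check failure — not unifiable


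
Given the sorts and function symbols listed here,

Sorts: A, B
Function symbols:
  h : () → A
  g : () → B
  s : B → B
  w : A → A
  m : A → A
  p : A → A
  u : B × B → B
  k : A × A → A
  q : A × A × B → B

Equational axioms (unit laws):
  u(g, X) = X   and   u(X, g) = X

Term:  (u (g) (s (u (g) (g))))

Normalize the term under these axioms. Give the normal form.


1. (u (g) (s (u (g) (g))))  →  (s (u (g) (g)))
2. (s (u (g) (g)))  →  (s (g))

normal form = (s (g))


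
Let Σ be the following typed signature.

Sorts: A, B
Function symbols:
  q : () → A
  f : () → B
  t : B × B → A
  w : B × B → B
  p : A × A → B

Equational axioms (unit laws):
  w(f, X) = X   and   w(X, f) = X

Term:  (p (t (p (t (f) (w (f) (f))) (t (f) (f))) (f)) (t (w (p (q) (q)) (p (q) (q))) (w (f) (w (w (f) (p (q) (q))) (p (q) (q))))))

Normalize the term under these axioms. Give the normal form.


normal form = (p (t (p (t (f) (f)) (t (f) (f))) (f)) (t (w (p (q) (q)) (p (q) (q))) (w (p (q) (q)) (p (q) (q)))))

1. (p (t (p (t (f) (w (f) (f))) (t (f) (f))) (f)) (t (w (p (q) (q)) (p (q) (q))) (w (f) (w (w (f) (p (q) (q))) (p (q) (q))))))  →  (p (t (p (t (f) (f)) (t (f) (f))) (f)) (t (w (p (q) (q)) (p (q) (q))) (w (f) (w (w (f) (p (q) (q))) (p (q) (q))))))
2. (p (t (p (t (f) (f)) (t (f) (f))) (f)) (t (w (p (q) (q)) (p (q) (q))) (w (f) (w (w (f) (p (q) (q))) (p (q) (q))))))  →  (p (t (p (t (f) (f)) (t (f) (f))) (f)) (t (w (p (q) (q)) (p (q) (q))) (w (w (f) (p (q) (q))) (p (q) (q)))))
3. (p (t (p (t (f) (f)) (t (f) (f))) (f)) (t (w (p (q) (q)) (p (q) (q))) (w (w (f) (p (q) (q))) (p (q) (q)))))  →  (p (t (p (t (f) (f)) (t (f) (f))) (f)) (t (w (p (q) (q)) (p (q) (q))) (w (p (q) (q)) (p (q) (q)))))


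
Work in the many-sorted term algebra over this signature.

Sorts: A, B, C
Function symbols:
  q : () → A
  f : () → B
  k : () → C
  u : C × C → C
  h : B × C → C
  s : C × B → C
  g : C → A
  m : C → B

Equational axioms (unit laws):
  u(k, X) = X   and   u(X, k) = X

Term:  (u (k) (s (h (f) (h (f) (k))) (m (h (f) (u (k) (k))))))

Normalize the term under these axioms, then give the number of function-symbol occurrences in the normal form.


size = 10

1. (u (k) (s (h (f) (h (f) (k))) (m (h (f) (u (k) (k))))))  →  (s (h (f) (h (f) (k))) (m (h (f) (u (k) (k)))))
2. (s (h (f) (h (f) (k))) (m (h (f) (u (k) (k)))))  →  (s (h (f) (h (f) (k))) (m (h (f) (k))))
normal form: (s (h (f) (h (f) (k))) (m (h (f) (k))))


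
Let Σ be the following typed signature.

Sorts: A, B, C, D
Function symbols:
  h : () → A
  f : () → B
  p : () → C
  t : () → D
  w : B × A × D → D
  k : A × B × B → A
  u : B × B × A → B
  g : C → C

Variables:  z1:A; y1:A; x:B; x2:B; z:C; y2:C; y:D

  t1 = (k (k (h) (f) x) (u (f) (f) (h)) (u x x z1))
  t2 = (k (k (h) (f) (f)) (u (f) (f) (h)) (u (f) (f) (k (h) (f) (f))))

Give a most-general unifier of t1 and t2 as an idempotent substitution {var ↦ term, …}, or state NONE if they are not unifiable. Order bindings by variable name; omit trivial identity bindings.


{x ↦ (f), z1 ↦ (k (h) (f) (f))}


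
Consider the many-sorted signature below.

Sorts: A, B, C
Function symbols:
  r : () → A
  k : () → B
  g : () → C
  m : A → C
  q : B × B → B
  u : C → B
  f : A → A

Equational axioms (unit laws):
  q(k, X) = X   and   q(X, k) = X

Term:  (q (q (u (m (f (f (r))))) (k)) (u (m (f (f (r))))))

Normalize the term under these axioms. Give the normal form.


1. (q (q (u (m (f (f (r))))) (k)) (u (m (f (f (r))))))  →  (q (u (m (f (f (r))))) (u (m (f (f (r))))))

normal form = (q (u (m (f (f (r))))) (u (m (f (f (r))))))


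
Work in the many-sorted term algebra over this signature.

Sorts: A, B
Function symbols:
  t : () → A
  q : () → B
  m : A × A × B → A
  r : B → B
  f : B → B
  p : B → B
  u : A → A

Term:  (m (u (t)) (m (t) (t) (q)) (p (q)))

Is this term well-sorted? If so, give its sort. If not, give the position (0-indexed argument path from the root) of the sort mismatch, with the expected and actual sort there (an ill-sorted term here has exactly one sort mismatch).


well-sorted; sort = A

    (t) : A
  (u (t)) : A
    (t) : A
    (t) : A
    (q) : B
  (m (t) (t) (q)) : A
    (q) : B
  (p (q)) : B
(m (u (t)) (m (t) (t) (q)) (p (q))) : A


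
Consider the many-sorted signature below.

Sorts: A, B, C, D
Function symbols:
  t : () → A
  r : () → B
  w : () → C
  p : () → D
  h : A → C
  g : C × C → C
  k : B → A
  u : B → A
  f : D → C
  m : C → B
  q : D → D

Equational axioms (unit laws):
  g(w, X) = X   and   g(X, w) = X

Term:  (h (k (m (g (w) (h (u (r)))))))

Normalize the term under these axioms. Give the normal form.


1. (h (k (m (g (w) (h (u (r)))))))  →  (h (k (m (h (u (r))))))

normal form = (h (k (m (h (u (r))))))


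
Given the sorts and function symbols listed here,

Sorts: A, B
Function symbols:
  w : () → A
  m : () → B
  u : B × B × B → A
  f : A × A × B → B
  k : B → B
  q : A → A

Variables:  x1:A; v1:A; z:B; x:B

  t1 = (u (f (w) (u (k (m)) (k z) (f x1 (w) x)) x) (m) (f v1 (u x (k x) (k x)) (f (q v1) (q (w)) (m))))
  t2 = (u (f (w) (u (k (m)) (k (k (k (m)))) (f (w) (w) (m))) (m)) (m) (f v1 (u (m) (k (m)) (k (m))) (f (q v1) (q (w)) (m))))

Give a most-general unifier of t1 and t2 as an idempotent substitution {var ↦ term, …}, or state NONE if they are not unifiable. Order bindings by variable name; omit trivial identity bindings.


{x ↦ (m), x1 ↦ (w), z ↦ (k (k (m)))}


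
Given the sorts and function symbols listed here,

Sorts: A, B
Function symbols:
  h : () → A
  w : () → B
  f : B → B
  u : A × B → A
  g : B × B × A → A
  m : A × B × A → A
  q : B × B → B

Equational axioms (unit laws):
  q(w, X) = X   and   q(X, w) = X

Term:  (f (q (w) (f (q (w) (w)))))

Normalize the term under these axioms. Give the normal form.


normal form = (f (f (w)))

1. (f (q (w) (f (q (w) (w)))))  →  (f (f (q (w) (w))))
2. (f (f (q (w) (w))))  →  (f (f (w)))


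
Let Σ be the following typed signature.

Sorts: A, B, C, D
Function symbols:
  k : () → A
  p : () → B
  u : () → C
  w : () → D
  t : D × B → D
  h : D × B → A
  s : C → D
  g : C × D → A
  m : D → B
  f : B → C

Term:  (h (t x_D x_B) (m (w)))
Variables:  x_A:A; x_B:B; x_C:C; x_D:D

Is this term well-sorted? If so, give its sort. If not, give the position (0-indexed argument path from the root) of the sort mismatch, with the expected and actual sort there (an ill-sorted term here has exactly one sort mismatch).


    x_D : D
    x_B : B
  (t x_D x_B) : D
    (w) : D
  (m (w)) : B
(h (t x_D x_B) (m (w))) : A

well-sorted; sort = A


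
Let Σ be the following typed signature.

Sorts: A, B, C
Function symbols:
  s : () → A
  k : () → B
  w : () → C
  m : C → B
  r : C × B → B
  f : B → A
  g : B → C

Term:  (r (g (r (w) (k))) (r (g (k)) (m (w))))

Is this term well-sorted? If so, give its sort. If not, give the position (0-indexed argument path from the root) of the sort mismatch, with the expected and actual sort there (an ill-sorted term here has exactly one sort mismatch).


      (w) : C
      (k) : B
    (r (w) (k)) : B
  (g (r (w) (k))) : C
      (k) : B
    (g (k)) : C
      (w) : C
    (m (w)) : B
  (r (g (k)) (m (w))) : B
(r (g (r (w) (k))) (r (g (k)) (m (w)))) : B

well-sorted; sort = B


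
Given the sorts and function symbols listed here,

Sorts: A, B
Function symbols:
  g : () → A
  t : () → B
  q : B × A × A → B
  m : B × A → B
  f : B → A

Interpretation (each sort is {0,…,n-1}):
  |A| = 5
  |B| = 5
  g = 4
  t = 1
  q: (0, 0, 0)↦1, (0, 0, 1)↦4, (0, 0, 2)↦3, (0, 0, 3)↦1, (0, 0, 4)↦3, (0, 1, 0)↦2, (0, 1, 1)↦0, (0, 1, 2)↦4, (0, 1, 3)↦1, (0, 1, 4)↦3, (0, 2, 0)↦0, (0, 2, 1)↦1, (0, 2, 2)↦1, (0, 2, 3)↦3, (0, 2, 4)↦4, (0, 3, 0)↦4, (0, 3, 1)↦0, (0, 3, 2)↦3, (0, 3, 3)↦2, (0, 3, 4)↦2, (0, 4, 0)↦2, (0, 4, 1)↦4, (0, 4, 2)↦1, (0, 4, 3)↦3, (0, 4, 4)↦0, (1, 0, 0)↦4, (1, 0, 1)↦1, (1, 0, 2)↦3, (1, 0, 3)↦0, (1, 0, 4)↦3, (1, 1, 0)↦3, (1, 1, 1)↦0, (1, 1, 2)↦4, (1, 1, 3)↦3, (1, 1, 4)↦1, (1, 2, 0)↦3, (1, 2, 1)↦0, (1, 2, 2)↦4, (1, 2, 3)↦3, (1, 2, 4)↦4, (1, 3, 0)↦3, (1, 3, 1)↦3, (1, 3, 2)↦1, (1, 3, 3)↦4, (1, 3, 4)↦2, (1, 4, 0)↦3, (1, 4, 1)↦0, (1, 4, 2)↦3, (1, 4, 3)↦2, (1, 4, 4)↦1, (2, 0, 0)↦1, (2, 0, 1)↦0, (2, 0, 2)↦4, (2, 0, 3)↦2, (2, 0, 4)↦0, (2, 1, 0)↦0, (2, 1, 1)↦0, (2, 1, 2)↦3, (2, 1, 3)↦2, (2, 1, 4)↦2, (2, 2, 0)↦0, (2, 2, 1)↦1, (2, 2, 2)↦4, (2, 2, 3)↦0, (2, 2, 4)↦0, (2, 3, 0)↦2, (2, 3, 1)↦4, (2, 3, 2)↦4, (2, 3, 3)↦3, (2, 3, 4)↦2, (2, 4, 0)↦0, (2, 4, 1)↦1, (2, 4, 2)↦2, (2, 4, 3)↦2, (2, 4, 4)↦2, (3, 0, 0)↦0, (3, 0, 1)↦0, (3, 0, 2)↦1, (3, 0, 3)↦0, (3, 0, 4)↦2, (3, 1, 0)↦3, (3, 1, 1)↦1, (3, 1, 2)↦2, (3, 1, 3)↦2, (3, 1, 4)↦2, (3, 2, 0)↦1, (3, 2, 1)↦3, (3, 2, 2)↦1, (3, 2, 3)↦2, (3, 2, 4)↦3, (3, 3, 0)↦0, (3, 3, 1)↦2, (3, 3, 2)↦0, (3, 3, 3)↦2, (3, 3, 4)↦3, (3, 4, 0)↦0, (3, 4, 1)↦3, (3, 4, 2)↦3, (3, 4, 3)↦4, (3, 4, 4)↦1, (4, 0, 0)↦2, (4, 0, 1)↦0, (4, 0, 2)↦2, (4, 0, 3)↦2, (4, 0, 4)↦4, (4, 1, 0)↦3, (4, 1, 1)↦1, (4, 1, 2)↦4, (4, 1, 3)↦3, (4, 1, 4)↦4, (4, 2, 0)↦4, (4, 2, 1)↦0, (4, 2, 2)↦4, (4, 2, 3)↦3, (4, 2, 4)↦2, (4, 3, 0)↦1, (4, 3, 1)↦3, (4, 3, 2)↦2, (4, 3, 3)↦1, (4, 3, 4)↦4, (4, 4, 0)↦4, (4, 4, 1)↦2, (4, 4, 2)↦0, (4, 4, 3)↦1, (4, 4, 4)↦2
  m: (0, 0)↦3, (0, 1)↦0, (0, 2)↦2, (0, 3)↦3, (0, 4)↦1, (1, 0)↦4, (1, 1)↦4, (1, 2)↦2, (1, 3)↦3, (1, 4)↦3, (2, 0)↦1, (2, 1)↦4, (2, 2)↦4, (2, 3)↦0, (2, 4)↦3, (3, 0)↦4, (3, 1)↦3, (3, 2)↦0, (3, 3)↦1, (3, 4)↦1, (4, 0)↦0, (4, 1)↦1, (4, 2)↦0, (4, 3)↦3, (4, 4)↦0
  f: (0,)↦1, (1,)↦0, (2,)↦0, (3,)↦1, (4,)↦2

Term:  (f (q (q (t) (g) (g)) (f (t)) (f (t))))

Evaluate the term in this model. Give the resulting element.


value = 2

  t = 1
  g = 4
  g = 4
  (q (t) (g) (g)) = q(1, 4, 4) = 1
  t = 1
  (f (t)) = f(1,) = 0
  t = 1
  (f (t)) = f(1,) = 0
  (q (q (t) (g) (g)) (f (t)) (f (t))) = q(1, 0, 0) = 4
  (f (q (q (t) (g) (g)) (f (t)) (f (t)))) = f(4,) = 2


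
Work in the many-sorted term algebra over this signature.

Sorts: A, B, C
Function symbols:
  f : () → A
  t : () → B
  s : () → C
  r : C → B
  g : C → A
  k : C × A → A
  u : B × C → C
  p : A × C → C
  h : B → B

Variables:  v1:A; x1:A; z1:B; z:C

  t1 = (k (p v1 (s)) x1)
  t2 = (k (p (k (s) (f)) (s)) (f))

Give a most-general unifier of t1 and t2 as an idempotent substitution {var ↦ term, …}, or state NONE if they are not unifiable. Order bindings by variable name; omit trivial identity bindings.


{v1 ↦ (k (s) (f)), x1 ↦ (f)}


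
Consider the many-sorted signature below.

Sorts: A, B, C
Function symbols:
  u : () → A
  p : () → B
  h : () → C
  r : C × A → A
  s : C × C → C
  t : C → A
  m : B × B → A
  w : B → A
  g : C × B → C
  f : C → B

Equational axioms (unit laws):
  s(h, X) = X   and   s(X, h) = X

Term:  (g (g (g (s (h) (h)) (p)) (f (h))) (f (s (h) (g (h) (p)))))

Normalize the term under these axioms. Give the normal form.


1. (g (g (g (s (h) (h)) (p)) (f (h))) (f (s (h) (g (h) (p)))))  →  (g (g (g (h) (p)) (f (h))) (f (s (h) (g (h) (p)))))
2. (g (g (g (h) (p)) (f (h))) (f (s (h) (g (h) (p)))))  →  (g (g (g (h) (p)) (f (h))) (f (g (h) (p))))

normal form = (g (g (g (h) (p)) (f (h))) (f (g (h) (p))))


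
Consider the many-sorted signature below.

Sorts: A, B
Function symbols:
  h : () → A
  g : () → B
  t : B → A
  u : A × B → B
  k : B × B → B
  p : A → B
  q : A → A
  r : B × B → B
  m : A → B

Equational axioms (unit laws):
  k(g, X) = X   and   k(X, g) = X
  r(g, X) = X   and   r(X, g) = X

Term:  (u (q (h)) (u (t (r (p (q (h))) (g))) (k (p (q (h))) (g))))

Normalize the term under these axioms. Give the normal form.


1. (u (q (h)) (u (t (r (p (q (h))) (g))) (k (p (q (h))) (g))))  →  (u (q (h)) (u (t (p (q (h)))) (k (p (q (h))) (g))))
2. (u (q (h)) (u (t (p (q (h)))) (k (p (q (h))) (g))))  →  (u (q (h)) (u (t (p (q (h)))) (p (q (h)))))

normal form = (u (q (h)) (u (t (p (q (h)))) (p (q (h)))))


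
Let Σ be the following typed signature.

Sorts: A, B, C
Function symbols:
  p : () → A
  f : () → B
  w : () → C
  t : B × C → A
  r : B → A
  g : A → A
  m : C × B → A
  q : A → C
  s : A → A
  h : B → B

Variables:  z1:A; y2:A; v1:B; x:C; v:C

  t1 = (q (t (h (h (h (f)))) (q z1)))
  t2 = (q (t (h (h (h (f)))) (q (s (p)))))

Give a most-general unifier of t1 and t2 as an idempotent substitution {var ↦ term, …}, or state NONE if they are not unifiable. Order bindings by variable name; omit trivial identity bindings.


{z1 ↦ (s (p))}


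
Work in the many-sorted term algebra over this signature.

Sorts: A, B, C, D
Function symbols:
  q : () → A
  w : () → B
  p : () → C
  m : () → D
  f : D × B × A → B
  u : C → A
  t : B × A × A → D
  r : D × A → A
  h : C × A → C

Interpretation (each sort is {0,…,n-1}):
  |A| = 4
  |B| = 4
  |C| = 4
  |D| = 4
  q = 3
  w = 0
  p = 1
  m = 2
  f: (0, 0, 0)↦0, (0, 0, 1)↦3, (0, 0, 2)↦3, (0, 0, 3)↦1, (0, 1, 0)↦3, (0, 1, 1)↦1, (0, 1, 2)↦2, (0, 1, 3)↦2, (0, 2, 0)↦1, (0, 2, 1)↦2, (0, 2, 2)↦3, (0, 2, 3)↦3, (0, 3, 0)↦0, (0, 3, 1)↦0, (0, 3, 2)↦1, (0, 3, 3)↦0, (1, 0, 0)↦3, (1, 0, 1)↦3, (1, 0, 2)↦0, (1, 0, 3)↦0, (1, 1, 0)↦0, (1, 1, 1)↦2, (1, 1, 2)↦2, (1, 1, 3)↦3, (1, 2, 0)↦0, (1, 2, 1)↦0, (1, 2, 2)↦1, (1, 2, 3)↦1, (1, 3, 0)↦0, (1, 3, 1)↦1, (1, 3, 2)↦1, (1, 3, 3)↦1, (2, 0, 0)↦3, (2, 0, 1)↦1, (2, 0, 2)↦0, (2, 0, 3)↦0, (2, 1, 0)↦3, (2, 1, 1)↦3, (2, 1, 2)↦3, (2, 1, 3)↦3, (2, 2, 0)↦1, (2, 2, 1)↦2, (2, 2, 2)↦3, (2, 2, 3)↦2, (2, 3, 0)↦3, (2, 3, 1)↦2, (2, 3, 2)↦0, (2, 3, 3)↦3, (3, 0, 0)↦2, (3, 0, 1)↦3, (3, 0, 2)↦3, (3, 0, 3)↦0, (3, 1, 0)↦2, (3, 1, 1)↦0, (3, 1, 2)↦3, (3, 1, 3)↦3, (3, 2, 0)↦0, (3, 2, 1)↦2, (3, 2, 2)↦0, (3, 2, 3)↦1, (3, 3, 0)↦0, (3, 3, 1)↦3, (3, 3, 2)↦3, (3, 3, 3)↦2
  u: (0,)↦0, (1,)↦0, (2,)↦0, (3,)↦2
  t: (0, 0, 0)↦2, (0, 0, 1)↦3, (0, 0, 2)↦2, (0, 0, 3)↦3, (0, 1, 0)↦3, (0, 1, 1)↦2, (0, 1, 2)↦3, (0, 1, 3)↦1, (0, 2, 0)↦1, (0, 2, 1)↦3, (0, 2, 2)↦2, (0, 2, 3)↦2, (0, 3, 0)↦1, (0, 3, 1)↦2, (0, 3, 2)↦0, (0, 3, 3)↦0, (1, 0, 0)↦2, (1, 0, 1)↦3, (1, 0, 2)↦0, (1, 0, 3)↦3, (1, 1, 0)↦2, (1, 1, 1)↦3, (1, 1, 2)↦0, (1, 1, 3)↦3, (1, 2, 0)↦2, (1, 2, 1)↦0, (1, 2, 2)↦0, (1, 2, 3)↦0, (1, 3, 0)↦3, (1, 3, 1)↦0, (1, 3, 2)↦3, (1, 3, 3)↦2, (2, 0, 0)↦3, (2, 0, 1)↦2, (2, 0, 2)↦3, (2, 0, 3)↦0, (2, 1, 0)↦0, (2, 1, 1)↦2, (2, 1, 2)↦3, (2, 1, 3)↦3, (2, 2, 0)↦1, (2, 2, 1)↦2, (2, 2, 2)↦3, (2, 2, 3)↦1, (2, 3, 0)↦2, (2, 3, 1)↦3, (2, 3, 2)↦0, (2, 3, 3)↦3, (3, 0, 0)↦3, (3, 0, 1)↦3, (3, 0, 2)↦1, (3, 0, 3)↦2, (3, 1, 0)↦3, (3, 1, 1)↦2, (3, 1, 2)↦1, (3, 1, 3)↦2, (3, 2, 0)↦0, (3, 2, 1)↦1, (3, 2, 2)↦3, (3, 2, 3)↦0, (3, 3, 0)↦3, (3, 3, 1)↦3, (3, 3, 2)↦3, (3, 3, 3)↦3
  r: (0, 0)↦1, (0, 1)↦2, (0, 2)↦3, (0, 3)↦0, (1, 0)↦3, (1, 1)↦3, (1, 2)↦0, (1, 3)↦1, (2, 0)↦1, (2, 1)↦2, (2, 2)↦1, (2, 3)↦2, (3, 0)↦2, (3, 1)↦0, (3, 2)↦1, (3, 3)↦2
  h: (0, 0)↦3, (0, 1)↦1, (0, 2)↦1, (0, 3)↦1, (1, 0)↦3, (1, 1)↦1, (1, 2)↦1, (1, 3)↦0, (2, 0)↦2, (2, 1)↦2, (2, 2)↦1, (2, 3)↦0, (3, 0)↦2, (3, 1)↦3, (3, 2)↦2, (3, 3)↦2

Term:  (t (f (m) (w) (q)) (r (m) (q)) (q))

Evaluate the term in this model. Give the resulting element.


value = 2

  m = 2
  w = 0
  q = 3
  (f (m) (w) (q)) = f(2, 0, 3) = 0
  m = 2
  q = 3
  (r (m) (q)) = r(2, 3) = 2
  q = 3
  (t (f (m) (w) (q)) (r (m) (q)) (q)) = t(0, 2, 3) = 2


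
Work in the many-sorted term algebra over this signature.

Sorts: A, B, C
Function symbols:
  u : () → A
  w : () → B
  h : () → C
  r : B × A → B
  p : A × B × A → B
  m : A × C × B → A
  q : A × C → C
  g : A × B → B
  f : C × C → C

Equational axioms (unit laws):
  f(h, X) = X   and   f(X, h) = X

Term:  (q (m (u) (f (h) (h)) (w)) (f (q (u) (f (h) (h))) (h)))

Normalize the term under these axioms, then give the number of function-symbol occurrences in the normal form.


1. (q (m (u) (f (h) (h)) (w)) (f (q (u) (f (h) (h))) (h)))  →  (q (m (u) (h) (w)) (f (q (u) (f (h) (h))) (h)))
2. (q (m (u) (h) (w)) (f (q (u) (f (h) (h))) (h)))  →  (q (m (u) (h) (w)) (q (u) (f (h) (h))))
3. (q (m (u) (h) (w)) (q (u) (f (h) (h))))  →  (q (m (u) (h) (w)) (q (u) (h)))
normal form: (q (m (u) (h) (w)) (q (u) (h)))

size = 8


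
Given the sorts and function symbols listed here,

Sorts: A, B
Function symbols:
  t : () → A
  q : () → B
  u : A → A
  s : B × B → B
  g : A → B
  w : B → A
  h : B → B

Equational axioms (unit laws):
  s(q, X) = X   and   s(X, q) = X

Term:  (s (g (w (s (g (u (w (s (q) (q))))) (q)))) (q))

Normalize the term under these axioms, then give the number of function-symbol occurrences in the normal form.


1. (s (g (w (s (g (u (w (s (q) (q))))) (q)))) (q))  →  (g (w (s (g (u (w (s (q) (q))))) (q))))
2. (g (w (s (g (u (w (s (q) (q))))) (q))))  →  (g (w (g (u (w (s (q) (q)))))))
3. (g (w (g (u (w (s (q) (q)))))))  →  (g (w (g (u (w (q))))))
normal form: (g (w (g (u (w (q))))))

size = 6


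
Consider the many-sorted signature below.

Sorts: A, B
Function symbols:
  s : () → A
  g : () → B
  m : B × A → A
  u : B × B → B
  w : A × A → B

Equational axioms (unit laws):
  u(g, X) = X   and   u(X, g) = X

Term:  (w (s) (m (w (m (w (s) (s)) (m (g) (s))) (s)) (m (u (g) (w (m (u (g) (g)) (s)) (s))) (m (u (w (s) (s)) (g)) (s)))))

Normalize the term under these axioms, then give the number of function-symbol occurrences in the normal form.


1. (w (s) (m (w (m (w (s) (s)) (m (g) (s))) (s)) (m (u (g) (w (m (u (g) (g)) (s)) (s))) (m (u (w (s) (s)) (g)) (s)))))  →  (w (s) (m (w (m (w (s) (s)) (m (g) (s))) (s)) (m (w (m (u (g) (g)) (s)) (s)) (m (u (w (s) (s)) (g)) (s)))))
2. (w (s) (m (w (m (w (s) (s)) (m (g) (s))) (s)) (m (w (m (u (g) (g)) (s)) (s)) (m (u (w (s) (s)) (g)) (s)))))  →  (w (s) (m (w (m (w (s) (s)) (m (g) (s))) (s)) (m (w (m (g) (s)) (s)) (m (u (w (s) (s)) (g)) (s)))))
3. (w (s) (m (w (m (w (s) (s)) (m (g) (s))) (s)) (m (w (m (g) (s)) (s)) (m (u (w (s) (s)) (g)) (s)))))  →  (w (s) (m (w (m (w (s) (s)) (m (g) (s))) (s)) (m (w (m (g) (s)) (s)) (m (w (s) (s)) (s)))))
normal form: (w (s) (m (w (m (w (s) (s)) (m (g) (s))) (s)) (m (w (m (g) (s)) (s)) (m (w (s) (s)) (s)))))

size = 23


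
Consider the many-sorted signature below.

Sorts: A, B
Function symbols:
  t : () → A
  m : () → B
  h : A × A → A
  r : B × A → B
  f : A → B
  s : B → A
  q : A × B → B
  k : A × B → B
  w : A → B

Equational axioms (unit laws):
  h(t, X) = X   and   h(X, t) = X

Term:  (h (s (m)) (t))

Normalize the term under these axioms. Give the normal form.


1. (h (s (m)) (t))  →  (s (m))

normal form = (s (m))


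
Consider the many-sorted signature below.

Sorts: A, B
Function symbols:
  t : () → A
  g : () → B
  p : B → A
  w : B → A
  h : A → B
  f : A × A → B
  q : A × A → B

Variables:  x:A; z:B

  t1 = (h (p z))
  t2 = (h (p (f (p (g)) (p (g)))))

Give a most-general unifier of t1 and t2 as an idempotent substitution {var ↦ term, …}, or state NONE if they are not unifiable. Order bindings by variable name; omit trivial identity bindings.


{z ↦ (f (p (g)) (p (g)))}


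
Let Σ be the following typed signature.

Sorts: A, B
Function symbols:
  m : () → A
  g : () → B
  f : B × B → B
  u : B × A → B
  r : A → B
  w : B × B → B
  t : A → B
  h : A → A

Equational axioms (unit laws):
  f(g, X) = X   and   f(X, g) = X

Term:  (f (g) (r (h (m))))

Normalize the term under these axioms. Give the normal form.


1. (f (g) (r (h (m))))  →  (r (h (m)))

normal form = (r (h (m)))


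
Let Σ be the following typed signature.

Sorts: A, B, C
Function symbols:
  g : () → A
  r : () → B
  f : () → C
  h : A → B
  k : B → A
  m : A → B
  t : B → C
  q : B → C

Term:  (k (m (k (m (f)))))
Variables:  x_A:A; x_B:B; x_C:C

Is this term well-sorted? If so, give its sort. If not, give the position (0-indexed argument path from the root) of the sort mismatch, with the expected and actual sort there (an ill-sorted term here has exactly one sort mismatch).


ill-sorted at position [0, 0, 0, 0]: expected A, got C

        (f) : C
      (m (f)) : ✗ arg 0 at [0, 0, 0, 0] has sort C, expected A


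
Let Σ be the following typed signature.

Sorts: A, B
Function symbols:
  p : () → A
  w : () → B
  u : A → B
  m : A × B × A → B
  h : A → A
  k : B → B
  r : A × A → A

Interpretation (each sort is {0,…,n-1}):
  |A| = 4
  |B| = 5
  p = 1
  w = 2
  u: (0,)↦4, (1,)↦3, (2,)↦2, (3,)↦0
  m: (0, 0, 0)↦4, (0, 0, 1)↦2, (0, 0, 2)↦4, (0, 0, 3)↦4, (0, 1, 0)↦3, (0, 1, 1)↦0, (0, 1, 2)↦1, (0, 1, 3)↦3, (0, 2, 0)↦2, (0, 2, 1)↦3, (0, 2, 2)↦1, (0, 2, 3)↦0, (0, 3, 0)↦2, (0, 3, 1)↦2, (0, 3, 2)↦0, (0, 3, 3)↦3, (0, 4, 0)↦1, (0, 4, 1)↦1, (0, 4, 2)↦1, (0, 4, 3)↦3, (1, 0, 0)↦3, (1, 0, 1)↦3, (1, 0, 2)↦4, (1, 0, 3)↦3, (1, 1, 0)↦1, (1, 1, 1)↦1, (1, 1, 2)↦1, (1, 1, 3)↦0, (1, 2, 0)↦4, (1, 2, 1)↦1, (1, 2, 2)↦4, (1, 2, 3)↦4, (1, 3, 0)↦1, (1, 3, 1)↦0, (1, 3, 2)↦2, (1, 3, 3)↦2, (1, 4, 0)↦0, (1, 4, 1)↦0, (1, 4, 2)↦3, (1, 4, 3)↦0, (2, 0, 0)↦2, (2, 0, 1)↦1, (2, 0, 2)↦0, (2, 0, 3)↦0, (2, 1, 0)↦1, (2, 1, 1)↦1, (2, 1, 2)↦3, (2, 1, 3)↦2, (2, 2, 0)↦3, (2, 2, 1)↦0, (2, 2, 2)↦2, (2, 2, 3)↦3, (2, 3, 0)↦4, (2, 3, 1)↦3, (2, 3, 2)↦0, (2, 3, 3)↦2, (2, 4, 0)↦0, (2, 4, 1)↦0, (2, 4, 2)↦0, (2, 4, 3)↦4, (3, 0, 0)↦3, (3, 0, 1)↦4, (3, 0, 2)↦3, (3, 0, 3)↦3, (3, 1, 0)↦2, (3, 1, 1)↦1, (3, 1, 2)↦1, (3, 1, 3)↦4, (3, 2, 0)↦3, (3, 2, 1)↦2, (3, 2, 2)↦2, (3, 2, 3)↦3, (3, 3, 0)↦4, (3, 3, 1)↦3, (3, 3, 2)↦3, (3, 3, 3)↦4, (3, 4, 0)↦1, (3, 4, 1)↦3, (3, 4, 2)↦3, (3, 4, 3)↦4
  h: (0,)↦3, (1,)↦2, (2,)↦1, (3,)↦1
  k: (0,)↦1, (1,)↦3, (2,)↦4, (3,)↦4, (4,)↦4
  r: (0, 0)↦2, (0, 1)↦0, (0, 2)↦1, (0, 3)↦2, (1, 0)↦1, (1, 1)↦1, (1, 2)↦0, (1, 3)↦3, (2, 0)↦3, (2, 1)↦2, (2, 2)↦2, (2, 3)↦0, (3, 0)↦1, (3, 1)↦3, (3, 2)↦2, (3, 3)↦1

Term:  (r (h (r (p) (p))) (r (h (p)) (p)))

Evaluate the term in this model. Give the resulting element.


value = 2

  p = 1
  p = 1
  (r (p) (p)) = r(1, 1) = 1
  (h (r (p) (p))) = h(1,) = 2
  p = 1
  (h (p)) = h(1,) = 2
  p = 1
  (r (h (p)) (p)) = r(2, 1) = 2
  (r (h (r (p) (p))) (r (h (p)) (p))) = r(2, 2) = 2


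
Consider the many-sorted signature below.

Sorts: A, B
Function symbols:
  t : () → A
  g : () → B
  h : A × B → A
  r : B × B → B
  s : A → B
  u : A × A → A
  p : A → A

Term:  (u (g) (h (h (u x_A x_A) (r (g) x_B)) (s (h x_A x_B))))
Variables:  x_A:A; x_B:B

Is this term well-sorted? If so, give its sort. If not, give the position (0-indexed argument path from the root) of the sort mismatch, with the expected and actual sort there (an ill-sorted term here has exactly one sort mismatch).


  (g) : B
        x_A : A
        x_A : A
      (u x_A x_A) : A
        (g) : B
        x_B : B
      (r (g) x_B) : B
    (h (u x_A x_A) (r (g) x_B)) : A
        x_A : A
        x_B : B
      (h x_A x_B) : A
    (s (h x_A x_B)) : B
  (h (h (u x_A x_A) (r (g) x_B)) (s (h x_A x_B))) : A
(u (g) (h (h (u x_A x_A) (r (g) x_B)) (s (h x_A x_B)))) : ✗ arg 0 at [0] has sort B, expected A

ill-sorted at position [0]: expected A, got B


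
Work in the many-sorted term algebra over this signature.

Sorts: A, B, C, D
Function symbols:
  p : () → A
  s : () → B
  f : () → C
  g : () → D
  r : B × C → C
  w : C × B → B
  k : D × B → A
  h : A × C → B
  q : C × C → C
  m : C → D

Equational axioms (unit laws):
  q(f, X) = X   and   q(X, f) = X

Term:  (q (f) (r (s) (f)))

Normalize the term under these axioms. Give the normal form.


normal form = (r (s) (f))

1. (q (f) (r (s) (f)))  →  (r (s) (f))


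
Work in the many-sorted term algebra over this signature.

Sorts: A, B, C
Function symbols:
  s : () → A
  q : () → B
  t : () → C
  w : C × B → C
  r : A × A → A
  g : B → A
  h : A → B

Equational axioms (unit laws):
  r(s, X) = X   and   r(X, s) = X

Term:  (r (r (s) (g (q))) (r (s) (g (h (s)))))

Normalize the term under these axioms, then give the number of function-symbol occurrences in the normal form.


size = 6

1. (r (r (s) (g (q))) (r (s) (g (h (s)))))  →  (r (g (q)) (r (s) (g (h (s)))))
2. (r (g (q)) (r (s) (g (h (s)))))  →  (r (g (q)) (g (h (s))))
normal form: (r (g (q)) (g (h (s))))


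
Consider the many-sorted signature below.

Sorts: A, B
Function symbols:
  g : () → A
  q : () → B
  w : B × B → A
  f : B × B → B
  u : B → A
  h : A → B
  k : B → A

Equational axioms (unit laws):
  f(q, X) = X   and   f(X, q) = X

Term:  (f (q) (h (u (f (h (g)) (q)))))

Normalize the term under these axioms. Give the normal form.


normal form = (h (u (h (g))))

1. (f (q) (h (u (f (h (g)) (q)))))  →  (h (u (f (h (g)) (q))))
2. (h (u (f (h (g)) (q))))  →  (h (u (h (g))))


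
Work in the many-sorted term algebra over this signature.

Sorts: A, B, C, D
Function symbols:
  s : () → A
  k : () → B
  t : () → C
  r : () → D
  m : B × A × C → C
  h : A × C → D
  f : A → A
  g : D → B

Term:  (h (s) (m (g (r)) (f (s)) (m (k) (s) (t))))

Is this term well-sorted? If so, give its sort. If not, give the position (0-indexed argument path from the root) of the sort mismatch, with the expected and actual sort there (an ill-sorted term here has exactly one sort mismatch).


well-sorted; sort = D

  (s) : A
      (r) : D
    (g (r)) : B
      (s) : A
    (f (s)) : A
      (k) : B
      (s) : A
      (t) : C
    (m (k) (s) (t)) : C
  (m (g (r)) (f (s)) (m (k) (s) (t))) : C
(h (s) (m (g (r)) (f (s)) (m (k) (s) (t)))) : D


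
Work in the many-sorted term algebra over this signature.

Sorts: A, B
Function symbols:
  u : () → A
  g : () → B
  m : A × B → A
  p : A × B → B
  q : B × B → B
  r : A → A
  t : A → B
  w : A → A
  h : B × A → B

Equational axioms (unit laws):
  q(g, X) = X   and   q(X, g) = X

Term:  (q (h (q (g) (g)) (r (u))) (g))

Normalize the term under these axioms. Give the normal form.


normal form = (h (g) (r (u)))

1. (q (h (q (g) (g)) (r (u))) (g))  →  (h (q (g) (g)) (r (u)))
2. (h (q (g) (g)) (r (u)))  →  (h (g) (r (u)))


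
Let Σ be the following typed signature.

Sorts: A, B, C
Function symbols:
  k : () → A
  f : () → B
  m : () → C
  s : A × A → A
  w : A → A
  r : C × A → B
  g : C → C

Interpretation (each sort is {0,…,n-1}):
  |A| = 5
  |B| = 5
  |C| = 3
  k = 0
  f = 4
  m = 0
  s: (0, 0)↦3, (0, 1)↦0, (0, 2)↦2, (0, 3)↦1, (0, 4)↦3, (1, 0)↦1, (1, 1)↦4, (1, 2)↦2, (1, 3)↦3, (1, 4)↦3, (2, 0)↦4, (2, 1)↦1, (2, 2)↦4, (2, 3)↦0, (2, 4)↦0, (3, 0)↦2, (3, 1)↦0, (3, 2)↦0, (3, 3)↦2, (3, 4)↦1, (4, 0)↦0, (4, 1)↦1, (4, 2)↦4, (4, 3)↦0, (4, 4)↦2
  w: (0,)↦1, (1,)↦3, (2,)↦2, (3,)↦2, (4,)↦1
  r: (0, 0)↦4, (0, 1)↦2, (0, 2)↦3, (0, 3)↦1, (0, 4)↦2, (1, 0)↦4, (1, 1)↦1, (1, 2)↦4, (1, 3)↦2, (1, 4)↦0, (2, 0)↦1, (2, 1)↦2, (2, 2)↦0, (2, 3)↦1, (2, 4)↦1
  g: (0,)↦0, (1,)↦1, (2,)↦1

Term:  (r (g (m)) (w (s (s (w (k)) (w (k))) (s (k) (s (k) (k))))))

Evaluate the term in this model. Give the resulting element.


  m = 0
  (g (m)) = g(0,) = 0
  k = 0
  (w (k)) = w(0,) = 1
  k = 0
  (w (k)) = w(0,) = 1
  (s (w (k)) (w (k))) = s(1, 1) = 4
  k = 0
  k = 0
  k = 0
  (s (k) (k)) = s(0, 0) = 3
  (s (k) (s (k) (k))) = s(0, 3) = 1
  (s (s (w (k)) (w (k))) (s (k) (s (k) (k)))) = s(4, 1) = 1
  (w (s (s (w (k)) (w (k))) (s (k) (s (k) (k))))) = w(1,) = 3
  (r (g (m)) (w (s (s (w (k)) (w (k))) (s (k) (s (k) (k)))))) = r(0, 3) = 1

value = 1


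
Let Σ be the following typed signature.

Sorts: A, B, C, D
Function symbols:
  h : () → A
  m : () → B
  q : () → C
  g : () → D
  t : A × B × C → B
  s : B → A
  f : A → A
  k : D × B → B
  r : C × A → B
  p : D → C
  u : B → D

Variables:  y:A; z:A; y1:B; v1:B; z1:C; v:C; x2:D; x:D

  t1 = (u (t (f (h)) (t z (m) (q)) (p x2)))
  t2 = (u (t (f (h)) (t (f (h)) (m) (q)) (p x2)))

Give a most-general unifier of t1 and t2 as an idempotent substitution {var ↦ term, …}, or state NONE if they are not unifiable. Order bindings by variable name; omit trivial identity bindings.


{z ↦ (f (h))}


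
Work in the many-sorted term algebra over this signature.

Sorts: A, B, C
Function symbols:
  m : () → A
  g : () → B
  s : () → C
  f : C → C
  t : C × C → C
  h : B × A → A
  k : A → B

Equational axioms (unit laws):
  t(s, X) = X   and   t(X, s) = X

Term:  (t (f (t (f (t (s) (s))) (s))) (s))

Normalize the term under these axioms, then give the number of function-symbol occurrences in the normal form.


1. (t (f (t (f (t (s) (s))) (s))) (s))  →  (f (t (f (t (s) (s))) (s)))
2. (f (t (f (t (s) (s))) (s)))  →  (f (f (t (s) (s))))
3. (f (f (t (s) (s))))  →  (f (f (s)))
normal form: (f (f (s)))

size = 3


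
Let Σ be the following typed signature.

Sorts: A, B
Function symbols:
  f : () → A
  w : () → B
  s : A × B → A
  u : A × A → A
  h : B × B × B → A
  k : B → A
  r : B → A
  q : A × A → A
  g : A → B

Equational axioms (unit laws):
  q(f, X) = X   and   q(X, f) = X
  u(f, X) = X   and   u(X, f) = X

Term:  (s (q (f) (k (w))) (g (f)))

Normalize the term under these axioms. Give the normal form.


1. (s (q (f) (k (w))) (g (f)))  →  (s (k (w)) (g (f)))

normal form = (s (k (w)) (g (f)))


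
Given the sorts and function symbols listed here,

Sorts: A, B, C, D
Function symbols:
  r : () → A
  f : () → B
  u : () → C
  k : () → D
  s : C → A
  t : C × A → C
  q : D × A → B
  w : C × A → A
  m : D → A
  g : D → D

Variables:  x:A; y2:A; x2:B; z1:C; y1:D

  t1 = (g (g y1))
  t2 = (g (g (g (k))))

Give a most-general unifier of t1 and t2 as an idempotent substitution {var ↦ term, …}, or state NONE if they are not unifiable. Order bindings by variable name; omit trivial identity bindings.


{y1 ↦ (g (k))}


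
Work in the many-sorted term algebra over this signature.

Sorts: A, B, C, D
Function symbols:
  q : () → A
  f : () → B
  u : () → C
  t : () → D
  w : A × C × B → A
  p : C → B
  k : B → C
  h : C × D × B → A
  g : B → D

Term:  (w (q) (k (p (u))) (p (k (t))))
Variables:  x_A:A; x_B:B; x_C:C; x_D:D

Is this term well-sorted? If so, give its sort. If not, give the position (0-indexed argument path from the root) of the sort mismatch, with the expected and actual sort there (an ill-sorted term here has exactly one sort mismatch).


ill-sorted at position [2, 0, 0]: expected B, got D

  (q) : A
      (u) : C
    (p (u)) : B
  (k (p (u))) : C
      (t) : D
    (k (t)) : ✗ arg 0 at [2, 0, 0] has sort D, expected B


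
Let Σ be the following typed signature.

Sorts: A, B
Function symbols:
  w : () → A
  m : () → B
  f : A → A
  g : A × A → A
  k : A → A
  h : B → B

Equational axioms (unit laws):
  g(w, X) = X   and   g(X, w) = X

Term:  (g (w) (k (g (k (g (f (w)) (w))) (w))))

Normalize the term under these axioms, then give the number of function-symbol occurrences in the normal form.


1. (g (w) (k (g (k (g (f (w)) (w))) (w))))  →  (k (g (k (g (f (w)) (w))) (w)))
2. (k (g (k (g (f (w)) (w))) (w)))  →  (k (k (g (f (w)) (w))))
3. (k (k (g (f (w)) (w))))  →  (k (k (f (w))))
normal form: (k (k (f (w))))

size = 4


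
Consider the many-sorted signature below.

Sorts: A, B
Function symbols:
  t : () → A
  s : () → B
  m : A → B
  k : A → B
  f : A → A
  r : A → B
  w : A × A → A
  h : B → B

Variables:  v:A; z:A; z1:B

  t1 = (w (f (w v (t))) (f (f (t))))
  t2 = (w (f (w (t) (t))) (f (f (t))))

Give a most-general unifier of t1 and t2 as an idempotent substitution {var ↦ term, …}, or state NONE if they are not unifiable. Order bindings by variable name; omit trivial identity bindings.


{v ↦ (t)}
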